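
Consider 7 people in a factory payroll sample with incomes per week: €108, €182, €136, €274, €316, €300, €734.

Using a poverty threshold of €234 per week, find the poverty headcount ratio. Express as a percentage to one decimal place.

42.9%

3 of the 7 people have income below €234.
H = 3/7 = 42.9%.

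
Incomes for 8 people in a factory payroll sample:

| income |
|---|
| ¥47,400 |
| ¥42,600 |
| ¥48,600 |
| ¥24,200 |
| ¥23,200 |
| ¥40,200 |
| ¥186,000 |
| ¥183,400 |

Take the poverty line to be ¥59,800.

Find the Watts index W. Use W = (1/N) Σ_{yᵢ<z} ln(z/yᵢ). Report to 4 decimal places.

0.3784

Incomes under z: ¥23,200, ¥24,200, ¥40,200, ¥42,600, ¥47,400, ¥48,600 (q = 6 of N = 8).
ln(z/y) terms: ln(59800/23200) = 0.9469; ln(59800/24200) = 0.9047; ln(59800/40200) = 0.3971; ln(59800/42600) = 0.3392; ln(59800/47400) = 0.2324; ln(59800/48600) = 0.2074.
W = 3.027562 / 8 = 0.3784.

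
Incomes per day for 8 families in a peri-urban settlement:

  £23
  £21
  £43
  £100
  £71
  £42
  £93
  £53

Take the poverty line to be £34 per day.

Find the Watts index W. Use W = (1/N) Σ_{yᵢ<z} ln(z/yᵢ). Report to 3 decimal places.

Below the line: £21, £23 (q = 2 of N = 8).
Log shortfalls: ln(34/21) = 0.4818; ln(34/23) = 0.3909.
W = 0.872704 / 8 = 0.109.

0.109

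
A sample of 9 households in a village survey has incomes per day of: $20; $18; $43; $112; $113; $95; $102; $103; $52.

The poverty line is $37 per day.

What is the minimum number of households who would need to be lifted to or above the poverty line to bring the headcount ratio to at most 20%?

1

2 of the 9 households are poor, so H = 2/9 = 0.222.
A headcount ratio of at most 20% allows at most ⌊0.20 × 9⌋ = 1 poor households.
So at least 2 − 1 = 1 must be lifted.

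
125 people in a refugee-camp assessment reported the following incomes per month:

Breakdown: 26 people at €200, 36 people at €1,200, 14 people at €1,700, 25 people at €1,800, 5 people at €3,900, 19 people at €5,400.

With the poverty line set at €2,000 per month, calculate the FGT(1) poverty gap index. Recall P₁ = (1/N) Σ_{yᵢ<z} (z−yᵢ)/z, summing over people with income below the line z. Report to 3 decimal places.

0.339

Below the line: 26×€200, 36×€1,200, 14×€1,700, 25×€1,800 (q = 101 of N = 125).
Normalized shortfalls: (2000−200)/2000 = 0.9000 (×26); (2000−1200)/2000 = 0.4000 (×36); (2000−1700)/2000 = 0.1500 (×14); (2000−1800)/2000 = 0.1000 (×25).
Sum of shortfalls = 42.400000; P₁ averages over all N: 42.400000 / 125 = 0.339.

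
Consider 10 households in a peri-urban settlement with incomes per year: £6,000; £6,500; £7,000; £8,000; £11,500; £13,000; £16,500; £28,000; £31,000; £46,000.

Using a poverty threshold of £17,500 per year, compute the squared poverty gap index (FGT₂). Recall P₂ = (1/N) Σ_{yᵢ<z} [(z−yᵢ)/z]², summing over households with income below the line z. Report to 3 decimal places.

0.167

Incomes under z: £6,000, £6,500, £7,000, £8,000, £11,500, £13,000, £16,500 (q = 7 of N = 10).
Relative gaps: (17500−6000)/17500 = 0.6571; (17500−6500)/17500 = 0.6286; (17500−7000)/17500 = 0.6000; (17500−8000)/17500 = 0.5429; (17500−11500)/17500 = 0.3429; (17500−13000)/17500 = 0.2571; (17500−16500)/17500 = 0.0571.
Squared: 0.4318; 0.3951; 0.3600; 0.2947; 0.1176; 0.0661; 0.0033.
Sum = 1.668571; P₂ = 1.668571 / 10 = 0.167.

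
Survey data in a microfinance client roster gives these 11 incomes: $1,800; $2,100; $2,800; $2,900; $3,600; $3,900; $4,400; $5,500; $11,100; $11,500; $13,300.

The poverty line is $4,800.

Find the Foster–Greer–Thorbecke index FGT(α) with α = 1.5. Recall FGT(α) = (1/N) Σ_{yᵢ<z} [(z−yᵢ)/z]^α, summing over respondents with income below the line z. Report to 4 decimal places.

Poor units: $1,800, $2,100, $2,800, $2,900, $3,600, $3,900, $4,400 (q = 7 of N = 11).
Gap ratios (z−y)/z: (4800−1800)/4800 = 0.6250; (4800−2100)/4800 = 0.5625; (4800−2800)/4800 = 0.4167; (4800−2900)/4800 = 0.3958; (4800−3600)/4800 = 0.2500; (4800−3900)/4800 = 0.1875; (4800−4400)/4800 = 0.0833.
Raised to α = 1.5: 0.49411; 0.42188; 0.26896; 0.24904; 0.12500; 0.08119; 0.02406.
Sum = 1.664224; FGT(1.5) = 1.664224 / 11 = 0.1513.

0.1513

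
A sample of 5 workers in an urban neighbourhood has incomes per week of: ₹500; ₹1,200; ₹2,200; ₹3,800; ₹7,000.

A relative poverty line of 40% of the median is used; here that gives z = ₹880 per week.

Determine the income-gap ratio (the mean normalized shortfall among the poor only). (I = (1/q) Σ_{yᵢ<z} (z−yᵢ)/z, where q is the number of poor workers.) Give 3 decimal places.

Below z: ₹500 (q = 1 of N = 5).
Relative gaps: 0.4318; sum = 0.431818.
The income-gap ratio divides by q (the poor only): 0.431818 / 1 = 0.432.

0.432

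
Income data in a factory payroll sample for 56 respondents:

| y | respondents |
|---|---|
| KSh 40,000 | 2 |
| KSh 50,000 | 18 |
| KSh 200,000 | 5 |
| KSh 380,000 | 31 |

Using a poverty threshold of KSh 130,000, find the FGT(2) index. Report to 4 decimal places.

0.1388

Poor units: 2×KSh 40,000, 18×KSh 50,000 (q = 20 of N = 56).
Normalized shortfalls: (130000−40000)/130000 = 0.6923 (×2); (130000−50000)/130000 = 0.6154 (×18).
Squared: 0.4793 (×2); 0.3787 (×18).
Sum = 7.775148; P₂ = 7.775148 / 56 = 0.1388.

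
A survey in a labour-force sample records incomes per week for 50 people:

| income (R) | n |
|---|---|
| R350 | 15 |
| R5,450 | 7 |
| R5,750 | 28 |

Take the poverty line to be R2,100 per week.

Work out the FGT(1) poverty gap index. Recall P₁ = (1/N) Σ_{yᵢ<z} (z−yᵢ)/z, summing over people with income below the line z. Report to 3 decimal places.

0.250

Incomes under z: 15×R350 (q = 15 of N = 50).
Normalized shortfalls: (2100−350)/2100 = 0.8333 (×15).
Σ = 12.500000. Dividing by the full population N = 50 gives P₁ = 0.250.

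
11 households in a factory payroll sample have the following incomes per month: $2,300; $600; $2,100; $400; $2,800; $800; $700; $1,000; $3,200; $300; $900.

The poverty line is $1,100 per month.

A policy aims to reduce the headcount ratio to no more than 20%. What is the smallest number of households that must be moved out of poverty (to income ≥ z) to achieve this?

7 of the 11 households are poor, so H = 7/11 = 0.636.
A headcount ratio of at most 20% allows at most ⌊0.20 × 11⌋ = 2 poor households.
So at least 7 − 2 = 5 must be lifted.

5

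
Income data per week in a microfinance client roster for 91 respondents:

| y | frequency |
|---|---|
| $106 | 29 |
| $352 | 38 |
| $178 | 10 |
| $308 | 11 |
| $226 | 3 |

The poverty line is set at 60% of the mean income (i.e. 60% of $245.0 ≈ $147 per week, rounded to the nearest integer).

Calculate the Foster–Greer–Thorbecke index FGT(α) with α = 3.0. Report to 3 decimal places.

0.007

Poor units: 29×$106 (q = 29 of N = 91).
Shortfall ratios: (147−106)/147 = 0.2789 (×29).
Raised to α = 3.0: 0.02170 (×29).
Sum = 0.629213; FGT(3.0) = 0.629213 / 91 = 0.007.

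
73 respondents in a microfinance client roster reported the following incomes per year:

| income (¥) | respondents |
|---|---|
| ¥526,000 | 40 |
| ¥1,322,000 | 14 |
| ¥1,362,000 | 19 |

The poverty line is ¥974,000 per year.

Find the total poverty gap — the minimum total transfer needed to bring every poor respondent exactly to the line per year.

¥17,920,000

Incomes under z: 40×¥526,000 (q = 40 of N = 73).
Individual gaps: 40×(974000−526000) = 17920000.
Aggregate gap = ¥17,920,000.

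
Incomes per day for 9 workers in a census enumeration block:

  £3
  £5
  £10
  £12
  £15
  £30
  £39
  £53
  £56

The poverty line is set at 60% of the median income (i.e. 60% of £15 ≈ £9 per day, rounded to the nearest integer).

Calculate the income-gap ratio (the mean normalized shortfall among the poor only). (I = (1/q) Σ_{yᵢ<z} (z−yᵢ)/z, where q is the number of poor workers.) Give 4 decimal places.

Poor units: £3, £5 (q = 2 of N = 9).
Shortfall ratios (z−y)/z: 0.6667, 0.4444; sum = 1.111111.
The income-gap ratio divides by q (the poor only): 1.111111 / 2 = 0.5556.

0.5556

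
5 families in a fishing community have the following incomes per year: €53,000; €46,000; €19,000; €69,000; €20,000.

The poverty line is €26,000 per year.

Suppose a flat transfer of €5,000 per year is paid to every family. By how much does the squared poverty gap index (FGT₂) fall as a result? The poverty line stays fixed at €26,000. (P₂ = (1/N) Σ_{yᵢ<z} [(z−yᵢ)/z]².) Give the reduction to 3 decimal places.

0.024

Before: below the line — €19,000, €20,000; squared poverty gap index (FGT₂) = 0.02515.
After the €5,000 transfer: below the line — €24,000, €25,000; squared poverty gap index (FGT₂) = 0.00148.
Reduction = 0.02515 − 0.00148 = 0.024.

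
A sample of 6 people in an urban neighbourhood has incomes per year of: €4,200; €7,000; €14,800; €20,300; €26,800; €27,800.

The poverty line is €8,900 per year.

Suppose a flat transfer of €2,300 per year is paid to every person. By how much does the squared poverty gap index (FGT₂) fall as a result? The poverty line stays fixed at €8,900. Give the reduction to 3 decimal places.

0.042

Before: below the line — €4,200, €7,000; squared poverty gap index (FGT₂) = 0.05408.
After the €2,300 transfer: below the line — €6,500; squared poverty gap index (FGT₂) = 0.01212.
Reduction = 0.05408 − 0.01212 = 0.042.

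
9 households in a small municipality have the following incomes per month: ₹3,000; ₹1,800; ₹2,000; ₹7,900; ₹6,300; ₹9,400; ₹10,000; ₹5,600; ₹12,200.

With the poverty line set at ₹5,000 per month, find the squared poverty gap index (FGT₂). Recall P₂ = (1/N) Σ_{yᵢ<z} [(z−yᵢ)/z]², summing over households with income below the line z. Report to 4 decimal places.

Poor units: ₹1,800, ₹2,000, ₹3,000 (q = 3 of N = 9).
Relative gaps: (5000−1800)/5000 = 0.6400; (5000−2000)/5000 = 0.6000; (5000−3000)/5000 = 0.4000.
Squared: 0.4096; 0.3600; 0.1600.
Sum = 0.929600; P₂ = 0.929600 / 9 = 0.1033.

0.1033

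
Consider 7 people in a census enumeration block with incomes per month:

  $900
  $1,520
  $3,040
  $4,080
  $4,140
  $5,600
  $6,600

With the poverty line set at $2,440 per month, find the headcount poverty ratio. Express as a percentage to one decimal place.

2 of the 7 people have income below $2,440.
H = 2/7 = 28.6%.

28.6%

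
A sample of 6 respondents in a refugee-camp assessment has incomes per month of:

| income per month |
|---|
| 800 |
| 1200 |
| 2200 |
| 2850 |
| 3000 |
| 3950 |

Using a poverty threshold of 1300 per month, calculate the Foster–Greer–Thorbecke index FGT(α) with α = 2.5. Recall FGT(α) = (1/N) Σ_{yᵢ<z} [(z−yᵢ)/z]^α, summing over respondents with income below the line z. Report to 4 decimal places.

0.0156

Incomes under z: 800, 1200 (q = 2 of N = 6).
Shortfall ratios: (1300−800)/1300 = 0.3846; (1300−1200)/1300 = 0.0769.
Raised to α = 2.5: 0.09174; 0.00164.
Sum = 0.093383; FGT(2.5) = 0.093383 / 6 = 0.0156.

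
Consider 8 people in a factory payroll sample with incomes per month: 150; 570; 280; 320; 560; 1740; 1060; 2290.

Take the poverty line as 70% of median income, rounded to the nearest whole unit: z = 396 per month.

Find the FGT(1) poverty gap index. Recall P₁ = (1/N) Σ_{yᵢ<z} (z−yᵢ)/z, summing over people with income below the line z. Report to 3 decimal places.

0.138

Below z: 150, 280, 320 (q = 3 of N = 8).
Relative gaps: (396−150)/396 = 0.6212; (396−280)/396 = 0.2929; (396−320)/396 = 0.1919.
Σ = 1.106061. Dividing by the full population N = 8 gives P₁ = 0.138.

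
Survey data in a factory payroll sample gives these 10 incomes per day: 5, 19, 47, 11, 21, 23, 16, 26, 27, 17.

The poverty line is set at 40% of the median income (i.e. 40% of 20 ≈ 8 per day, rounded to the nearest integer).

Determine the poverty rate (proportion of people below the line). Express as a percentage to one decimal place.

1 of the 10 people have income below 8.
H = 1/10 = 10.0%.

10.0%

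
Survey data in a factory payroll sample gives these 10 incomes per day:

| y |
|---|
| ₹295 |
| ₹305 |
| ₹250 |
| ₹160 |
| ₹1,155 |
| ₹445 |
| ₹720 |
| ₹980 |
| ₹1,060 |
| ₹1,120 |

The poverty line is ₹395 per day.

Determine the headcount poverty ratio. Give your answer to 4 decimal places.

0.4000

4 of the 10 individuals have income below ₹395.
H = 4/10 = 0.4000.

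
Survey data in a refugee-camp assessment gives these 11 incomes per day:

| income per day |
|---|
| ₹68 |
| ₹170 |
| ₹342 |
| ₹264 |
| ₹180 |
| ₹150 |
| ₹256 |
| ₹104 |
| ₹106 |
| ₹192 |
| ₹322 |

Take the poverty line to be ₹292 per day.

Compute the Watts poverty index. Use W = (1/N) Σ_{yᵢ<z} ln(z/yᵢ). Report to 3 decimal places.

0.531

Below the line: ₹68, ₹104, ₹106, ₹150, ₹170, ₹180, ₹192, ₹256, ₹264 (q = 9 of N = 11).
Log shortfalls: ln(292/68) = 1.4572; ln(292/104) = 1.0324; ln(292/106) = 1.0133; ln(292/150) = 0.6661; ln(292/170) = 0.5410; ln(292/180) = 0.4838; ln(292/192) = 0.4193; ln(292/256) = 0.1316; ln(292/264) = 0.1008.
W = 5.845434 / 11 = 0.531.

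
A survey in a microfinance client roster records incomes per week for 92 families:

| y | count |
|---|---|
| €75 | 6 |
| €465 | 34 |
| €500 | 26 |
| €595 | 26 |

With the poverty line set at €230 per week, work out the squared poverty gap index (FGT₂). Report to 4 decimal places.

Poor units: 6×€75 (q = 6 of N = 92).
Shortfall ratios: (230−75)/230 = 0.6739 (×6).
Squared: 0.4542 (×6).
Sum = 2.724953; P₂ = 2.724953 / 92 = 0.0296.

0.0296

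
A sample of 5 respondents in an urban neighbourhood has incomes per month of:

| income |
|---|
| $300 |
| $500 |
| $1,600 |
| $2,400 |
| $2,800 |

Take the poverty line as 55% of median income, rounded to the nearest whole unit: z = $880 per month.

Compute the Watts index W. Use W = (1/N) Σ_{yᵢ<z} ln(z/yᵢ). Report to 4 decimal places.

Below the line: $300, $500 (q = 2 of N = 5).
ln(z/y) terms: ln(880/300) = 1.0761; ln(880/500) = 0.5653.
W = 1.641453 / 5 = 0.3283.

0.3283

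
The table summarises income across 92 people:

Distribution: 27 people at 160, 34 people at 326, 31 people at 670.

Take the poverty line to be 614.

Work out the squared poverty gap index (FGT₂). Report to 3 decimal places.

0.242

Poor units: 27×160, 34×326 (q = 61 of N = 92).
Shortfall ratios: (614−160)/614 = 0.7394 (×27); (614−326)/614 = 0.4691 (×34).
Squared: 0.5467 (×27); 0.2200 (×34).
Sum = 22.242220; P₂ = 22.242220 / 92 = 0.242.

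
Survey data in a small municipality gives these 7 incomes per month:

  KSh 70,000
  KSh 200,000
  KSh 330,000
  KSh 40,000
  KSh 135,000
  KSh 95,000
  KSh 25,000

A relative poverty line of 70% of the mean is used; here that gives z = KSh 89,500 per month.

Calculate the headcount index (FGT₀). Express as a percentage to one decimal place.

42.9%

3 of the 7 individuals have income below KSh 89,500.
H = 3/7 = 42.9%.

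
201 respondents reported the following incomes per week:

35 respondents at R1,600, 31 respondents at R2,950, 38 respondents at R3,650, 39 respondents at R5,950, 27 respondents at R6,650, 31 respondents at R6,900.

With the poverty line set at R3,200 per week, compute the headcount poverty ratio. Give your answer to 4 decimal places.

0.3284

66 of the 201 respondents have income below R3,200.
H = 66/201 = 0.3284.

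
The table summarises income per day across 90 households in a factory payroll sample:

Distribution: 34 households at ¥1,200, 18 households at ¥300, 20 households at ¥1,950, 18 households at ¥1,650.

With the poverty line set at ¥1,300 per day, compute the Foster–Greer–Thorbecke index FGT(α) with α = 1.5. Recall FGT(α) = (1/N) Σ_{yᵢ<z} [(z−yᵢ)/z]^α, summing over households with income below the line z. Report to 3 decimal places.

Incomes under z: 18×¥300, 34×¥1,200 (q = 52 of N = 90).
Shortfall ratios: (1300−300)/1300 = 0.7692 (×18); (1300−1200)/1300 = 0.0769 (×34).
Raised to α = 1.5: 0.67466 (×18); 0.02133 (×34).
Sum = 12.869257; FGT(1.5) = 12.869257 / 90 = 0.143.

0.143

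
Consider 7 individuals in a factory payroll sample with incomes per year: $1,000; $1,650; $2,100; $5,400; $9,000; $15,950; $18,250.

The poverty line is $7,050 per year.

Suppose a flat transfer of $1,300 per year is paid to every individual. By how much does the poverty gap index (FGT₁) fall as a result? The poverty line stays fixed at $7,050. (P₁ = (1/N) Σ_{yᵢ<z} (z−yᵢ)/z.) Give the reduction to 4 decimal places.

Before: below the line — $1,000, $1,650, $2,100, $5,400; poverty gap index (FGT₁) = 0.365755.
After the $1,300 transfer: below the line — $2,300, $2,950, $3,400, $6,700; poverty gap index (FGT₁) = 0.260385.
Reduction = 0.365755 − 0.260385 = 0.1054.

0.1054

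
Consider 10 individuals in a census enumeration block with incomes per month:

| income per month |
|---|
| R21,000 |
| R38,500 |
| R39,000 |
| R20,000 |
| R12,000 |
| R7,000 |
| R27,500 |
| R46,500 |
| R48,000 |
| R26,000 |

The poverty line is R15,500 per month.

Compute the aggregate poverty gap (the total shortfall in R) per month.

R12,000

Poor units: R7,000, R12,000 (q = 2 of N = 10).
Individual gaps: 15500−7000 = 8500; 15500−12000 = 3500.
Aggregate gap = R12,000.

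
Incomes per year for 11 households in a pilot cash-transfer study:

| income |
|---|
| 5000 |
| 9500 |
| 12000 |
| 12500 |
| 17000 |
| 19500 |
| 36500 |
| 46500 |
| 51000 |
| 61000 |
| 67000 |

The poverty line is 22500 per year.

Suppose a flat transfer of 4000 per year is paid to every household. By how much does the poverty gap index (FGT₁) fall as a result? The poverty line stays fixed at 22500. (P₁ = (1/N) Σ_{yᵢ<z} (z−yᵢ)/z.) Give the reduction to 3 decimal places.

0.093

Before: below the line — 5000, 9500, 12000, 12500, 17000, 19500; poverty gap index (FGT₁) = 0.24040.
After the 4000 transfer: below the line — 9000, 13500, 16000, 16500, 21000; poverty gap index (FGT₁) = 0.14747.
Reduction = 0.24040 − 0.14747 = 0.093.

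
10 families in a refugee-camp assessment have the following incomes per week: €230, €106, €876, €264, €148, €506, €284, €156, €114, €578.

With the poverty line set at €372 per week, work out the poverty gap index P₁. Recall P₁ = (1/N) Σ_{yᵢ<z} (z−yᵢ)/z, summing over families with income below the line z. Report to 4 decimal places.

Below z: €106, €114, €148, €156, €230, €264, €284 (q = 7 of N = 10).
Gap ratios (z−y)/z: (372−106)/372 = 0.7151; (372−114)/372 = 0.6935; (372−148)/372 = 0.6022; (372−156)/372 = 0.5806; (372−230)/372 = 0.3817; (372−264)/372 = 0.2903; (372−284)/372 = 0.2366.
Sum of shortfalls = 3.500000; P₁ averages over all N: 3.500000 / 10 = 0.3500.

0.3500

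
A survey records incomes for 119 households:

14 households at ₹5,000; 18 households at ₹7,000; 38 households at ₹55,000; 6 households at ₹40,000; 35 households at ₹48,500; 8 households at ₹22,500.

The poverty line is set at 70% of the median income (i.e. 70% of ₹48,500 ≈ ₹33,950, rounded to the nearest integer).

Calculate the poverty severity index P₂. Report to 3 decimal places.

Below z: 14×₹5,000, 18×₹7,000, 8×₹22,500 (q = 40 of N = 119).
Normalized shortfalls: (33950−5000)/33950 = 0.8527 (×14); (33950−7000)/33950 = 0.7938 (×18); (33950−22500)/33950 = 0.3373 (×8).
Squared: 0.7271 (×14); 0.6301 (×18); 0.1137 (×8).
Sum = 22.432452; P₂ = 22.432452 / 119 = 0.189.

0.189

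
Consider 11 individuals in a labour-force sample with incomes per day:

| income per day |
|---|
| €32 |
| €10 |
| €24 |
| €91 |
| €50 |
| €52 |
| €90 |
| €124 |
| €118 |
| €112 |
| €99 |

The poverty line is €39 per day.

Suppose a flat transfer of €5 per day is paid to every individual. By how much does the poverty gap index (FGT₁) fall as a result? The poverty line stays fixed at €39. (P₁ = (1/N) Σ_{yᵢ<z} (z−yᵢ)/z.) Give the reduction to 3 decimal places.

Before: below the line — €10, €24, €32; poverty gap index (FGT₁) = 0.11888.
After the €5 transfer: below the line — €15, €29, €37; poverty gap index (FGT₁) = 0.08392.
Reduction = 0.11888 − 0.08392 = 0.035.

0.035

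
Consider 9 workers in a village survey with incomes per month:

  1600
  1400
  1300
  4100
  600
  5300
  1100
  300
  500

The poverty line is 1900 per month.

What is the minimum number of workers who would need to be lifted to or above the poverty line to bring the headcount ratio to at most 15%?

6

Currently q = 7 of N = 9 are below the line (H = 0.778).
A headcount ratio of at most 15% allows at most ⌊0.15 × 9⌋ = 1 poor workers.
So at least 7 − 1 = 6 must be lifted.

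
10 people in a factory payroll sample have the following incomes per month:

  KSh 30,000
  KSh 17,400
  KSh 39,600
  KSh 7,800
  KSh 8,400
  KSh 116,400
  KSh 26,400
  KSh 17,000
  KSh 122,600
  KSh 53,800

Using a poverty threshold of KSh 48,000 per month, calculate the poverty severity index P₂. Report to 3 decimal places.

0.258

Poor units: KSh 7,800, KSh 8,400, KSh 17,000, KSh 17,400, KSh 26,400, KSh 30,000, KSh 39,600 (q = 7 of N = 10).
Gap ratios (z−y)/z: (48000−7800)/48000 = 0.8375; (48000−8400)/48000 = 0.8250; (48000−17000)/48000 = 0.6458; (48000−17400)/48000 = 0.6375; (48000−26400)/48000 = 0.4500; (48000−30000)/48000 = 0.3750; (48000−39600)/48000 = 0.1750.
Squared: 0.7014; 0.6806; 0.4171; 0.4064; 0.2025; 0.1406; 0.0306.
Sum = 2.579288; P₂ = 2.579288 / 10 = 0.258.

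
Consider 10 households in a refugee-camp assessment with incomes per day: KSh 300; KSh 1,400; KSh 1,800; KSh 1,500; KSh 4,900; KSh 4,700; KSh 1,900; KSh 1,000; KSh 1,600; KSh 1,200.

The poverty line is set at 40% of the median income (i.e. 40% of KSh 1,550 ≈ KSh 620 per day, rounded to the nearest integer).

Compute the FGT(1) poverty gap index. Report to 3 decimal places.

0.052

Incomes under z: KSh 300 (q = 1 of N = 10).
Shortfall ratios: (620−300)/620 = 0.5161.
Σ = 0.516129. Dividing by the full population N = 10 gives P₁ = 0.052.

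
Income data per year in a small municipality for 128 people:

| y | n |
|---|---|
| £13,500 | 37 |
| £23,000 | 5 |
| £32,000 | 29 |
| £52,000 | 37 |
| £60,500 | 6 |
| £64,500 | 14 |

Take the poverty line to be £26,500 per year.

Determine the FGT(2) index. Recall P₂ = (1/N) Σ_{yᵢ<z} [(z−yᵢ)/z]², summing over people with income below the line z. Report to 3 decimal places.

0.070

Below the line: 37×£13,500, 5×£23,000 (q = 42 of N = 128).
Gap ratios (z−y)/z: (26500−13500)/26500 = 0.4906 (×37); (26500−23000)/26500 = 0.1321 (×5).
Squared: 0.2407 (×37); 0.0174 (×5).
Sum = 8.991456; P₂ = 8.991456 / 128 = 0.070.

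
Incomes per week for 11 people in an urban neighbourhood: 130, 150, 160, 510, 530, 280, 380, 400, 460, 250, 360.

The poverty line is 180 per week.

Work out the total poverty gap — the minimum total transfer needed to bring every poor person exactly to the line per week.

Incomes under z: 130, 150, 160 (q = 3 of N = 11).
Individual gaps: 180−130 = 50; 180−150 = 30; 180−160 = 20.
Aggregate gap = 100.

100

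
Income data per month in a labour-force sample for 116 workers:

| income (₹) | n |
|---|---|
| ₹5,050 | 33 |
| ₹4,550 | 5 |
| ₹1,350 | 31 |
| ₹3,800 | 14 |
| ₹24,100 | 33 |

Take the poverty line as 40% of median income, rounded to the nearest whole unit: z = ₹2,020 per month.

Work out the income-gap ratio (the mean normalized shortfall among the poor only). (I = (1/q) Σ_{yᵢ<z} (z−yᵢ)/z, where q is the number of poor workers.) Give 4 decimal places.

0.3317

Incomes under z: 31×₹1,350 (q = 31 of N = 116).
Shortfall ratios (z−y)/z: 0.3317 (×31); sum = 10.282178.
I averages over the q = 31 poor units only: 10.282178 / 31 = 0.3317.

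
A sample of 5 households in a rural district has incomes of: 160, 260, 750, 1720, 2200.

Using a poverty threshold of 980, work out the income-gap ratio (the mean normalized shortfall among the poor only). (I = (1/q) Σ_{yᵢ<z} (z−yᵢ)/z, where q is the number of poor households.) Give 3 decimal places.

0.602

Poor units: 160, 260, 750 (q = 3 of N = 5).
Shortfall ratios (z−y)/z: 0.8367, 0.7347, 0.2347; sum = 1.806122.
I averages over the q = 3 poor units only: 1.806122 / 3 = 0.602.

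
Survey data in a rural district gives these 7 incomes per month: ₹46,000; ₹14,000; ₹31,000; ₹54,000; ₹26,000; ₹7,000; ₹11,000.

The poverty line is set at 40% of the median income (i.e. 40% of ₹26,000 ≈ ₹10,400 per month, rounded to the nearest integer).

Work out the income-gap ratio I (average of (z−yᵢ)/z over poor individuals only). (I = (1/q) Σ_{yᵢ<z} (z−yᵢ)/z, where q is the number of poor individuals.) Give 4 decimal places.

Incomes under z: ₹7,000 (q = 1 of N = 7).
Relative gaps: 0.3269; sum = 0.326923.
The income-gap ratio divides by q (the poor only): 0.326923 / 1 = 0.3269.

0.3269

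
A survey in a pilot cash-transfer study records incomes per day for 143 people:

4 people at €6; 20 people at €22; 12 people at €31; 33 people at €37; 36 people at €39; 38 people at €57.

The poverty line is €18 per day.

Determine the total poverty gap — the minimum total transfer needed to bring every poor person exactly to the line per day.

€48

Incomes under z: 4×€6 (q = 4 of N = 143).
Individual gaps: 4×(18−6) = 48.
Aggregate gap = €48.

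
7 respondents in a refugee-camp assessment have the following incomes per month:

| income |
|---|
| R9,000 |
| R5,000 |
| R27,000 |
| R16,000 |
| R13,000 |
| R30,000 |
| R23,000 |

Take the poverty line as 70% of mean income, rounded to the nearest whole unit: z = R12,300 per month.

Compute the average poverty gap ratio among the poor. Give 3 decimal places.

Poor units: R5,000, R9,000 (q = 2 of N = 7).
Relative gaps: 0.5935, 0.2683; sum = 0.861789.
The income-gap ratio divides by q (the poor only): 0.861789 / 2 = 0.431.

0.431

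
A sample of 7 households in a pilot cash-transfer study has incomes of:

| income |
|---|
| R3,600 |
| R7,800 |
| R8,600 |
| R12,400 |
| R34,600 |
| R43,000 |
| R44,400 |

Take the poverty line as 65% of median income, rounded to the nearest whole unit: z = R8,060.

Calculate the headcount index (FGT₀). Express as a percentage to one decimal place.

28.6%

2 of the 7 households have income below R8,060.
H = 2/7 = 28.6%.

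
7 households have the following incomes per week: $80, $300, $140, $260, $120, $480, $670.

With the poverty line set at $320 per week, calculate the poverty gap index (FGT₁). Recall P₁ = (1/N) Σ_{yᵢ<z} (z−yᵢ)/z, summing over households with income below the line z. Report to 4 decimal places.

0.3125

Incomes under z: $80, $120, $140, $260, $300 (q = 5 of N = 7).
Gap ratios (z−y)/z: (320−80)/320 = 0.7500; (320−120)/320 = 0.6250; (320−140)/320 = 0.5625; (320−260)/320 = 0.1875; (320−300)/320 = 0.0625.
Σ = 2.187500. Dividing by the full population N = 7 gives P₁ = 0.3125.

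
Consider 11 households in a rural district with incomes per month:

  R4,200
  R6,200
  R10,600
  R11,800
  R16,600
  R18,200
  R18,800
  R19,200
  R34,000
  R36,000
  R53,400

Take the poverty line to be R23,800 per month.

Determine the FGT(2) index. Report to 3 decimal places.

Below the line: R4,200, R6,200, R10,600, R11,800, R16,600, R18,200, R18,800, R19,200 (q = 8 of N = 11).
Shortfall ratios: (23800−4200)/23800 = 0.8235; (23800−6200)/23800 = 0.7395; (23800−10600)/23800 = 0.5546; (23800−11800)/23800 = 0.5042; (23800−16600)/23800 = 0.3025; (23800−18200)/23800 = 0.2353; (23800−18800)/23800 = 0.2101; (23800−19200)/23800 = 0.1933.
Squared: 0.6782; 0.5469; 0.3076; 0.2542; 0.0915; 0.0554; 0.0441; 0.0374.
Sum = 2.015253; P₂ = 2.015253 / 11 = 0.183.

0.183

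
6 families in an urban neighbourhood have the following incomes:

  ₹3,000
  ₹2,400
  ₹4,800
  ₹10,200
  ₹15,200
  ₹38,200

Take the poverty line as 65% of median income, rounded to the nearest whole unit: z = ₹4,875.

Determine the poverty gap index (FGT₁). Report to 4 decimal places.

0.1513

Below the line: ₹2,400, ₹3,000, ₹4,800 (q = 3 of N = 6).
Normalized shortfalls: (4875−2400)/4875 = 0.5077; (4875−3000)/4875 = 0.3846; (4875−4800)/4875 = 0.0154.
Sum of shortfalls = 0.907692; P₁ averages over all N: 0.907692 / 6 = 0.1513.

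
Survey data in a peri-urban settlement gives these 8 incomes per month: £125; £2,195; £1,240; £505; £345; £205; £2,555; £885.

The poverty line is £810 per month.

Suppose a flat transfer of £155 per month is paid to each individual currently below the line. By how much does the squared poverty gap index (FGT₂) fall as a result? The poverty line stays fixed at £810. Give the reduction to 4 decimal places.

Before: below the line — £125, £205, £345, £505; squared poverty gap index (FGT₂) = 0.218050.
After the £155 transfer: below the line — £280, £360, £500, £660; squared poverty gap index (FGT₂) = 0.114693.
Reduction = 0.218050 − 0.114693 = 0.1034.

0.1034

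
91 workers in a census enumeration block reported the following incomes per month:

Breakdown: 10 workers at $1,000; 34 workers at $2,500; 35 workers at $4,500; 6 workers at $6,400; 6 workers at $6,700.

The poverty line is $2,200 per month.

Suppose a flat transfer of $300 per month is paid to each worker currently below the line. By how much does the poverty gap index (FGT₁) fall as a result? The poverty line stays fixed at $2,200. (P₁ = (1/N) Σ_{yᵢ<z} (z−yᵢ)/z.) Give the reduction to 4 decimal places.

0.0150

Before: below the line — 10×$1,000; poverty gap index (FGT₁) = 0.059940.
After the $300 transfer: below the line — 10×$1,300; poverty gap index (FGT₁) = 0.044955.
Reduction = 0.059940 − 0.044955 = 0.0150.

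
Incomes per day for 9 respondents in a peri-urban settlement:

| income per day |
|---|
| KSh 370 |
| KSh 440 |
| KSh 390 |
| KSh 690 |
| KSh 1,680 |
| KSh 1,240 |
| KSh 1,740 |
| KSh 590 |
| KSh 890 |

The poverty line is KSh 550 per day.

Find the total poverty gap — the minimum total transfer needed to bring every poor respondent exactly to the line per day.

KSh 450

Poor units: KSh 370, KSh 390, KSh 440 (q = 3 of N = 9).
Individual gaps: 550−370 = 180; 550−390 = 160; 550−440 = 110.
Aggregate gap = KSh 450.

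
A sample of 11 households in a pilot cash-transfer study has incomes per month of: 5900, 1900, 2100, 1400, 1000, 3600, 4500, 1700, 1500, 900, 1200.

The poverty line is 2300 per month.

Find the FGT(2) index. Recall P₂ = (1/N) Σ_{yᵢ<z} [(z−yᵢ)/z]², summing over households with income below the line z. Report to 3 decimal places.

0.118

Below z: 900, 1000, 1200, 1400, 1500, 1700, 1900, 2100 (q = 8 of N = 11).
Relative gaps: (2300−900)/2300 = 0.6087; (2300−1000)/2300 = 0.5652; (2300−1200)/2300 = 0.4783; (2300−1400)/2300 = 0.3913; (2300−1500)/2300 = 0.3478; (2300−1700)/2300 = 0.2609; (2300−1900)/2300 = 0.1739; (2300−2100)/2300 = 0.0870.
Squared: 0.3705; 0.3195; 0.2287; 0.1531; 0.1210; 0.0681; 0.0302; 0.0076.
Sum = 1.298677; P₂ = 1.298677 / 11 = 0.118.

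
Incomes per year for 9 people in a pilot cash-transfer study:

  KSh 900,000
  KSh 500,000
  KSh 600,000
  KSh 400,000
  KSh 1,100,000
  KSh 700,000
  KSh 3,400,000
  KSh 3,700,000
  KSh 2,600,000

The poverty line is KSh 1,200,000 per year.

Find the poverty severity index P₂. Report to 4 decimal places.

0.1420

Poor units: KSh 400,000, KSh 500,000, KSh 600,000, KSh 700,000, KSh 900,000, KSh 1,100,000 (q = 6 of N = 9).
Relative gaps: (1200000−400000)/1200000 = 0.6667; (1200000−500000)/1200000 = 0.5833; (1200000−600000)/1200000 = 0.5000; (1200000−700000)/1200000 = 0.4167; (1200000−900000)/1200000 = 0.2500; (1200000−1100000)/1200000 = 0.0833.
Squared: 0.4444; 0.3403; 0.2500; 0.1736; 0.0625; 0.0069.
Sum = 1.277778; P₂ = 1.277778 / 9 = 0.1420.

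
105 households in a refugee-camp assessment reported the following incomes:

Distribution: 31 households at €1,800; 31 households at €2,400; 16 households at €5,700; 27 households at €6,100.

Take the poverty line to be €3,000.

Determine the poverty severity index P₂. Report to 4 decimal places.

Poor units: 31×€1,800, 31×€2,400 (q = 62 of N = 105).
Normalized shortfalls: (3000−1800)/3000 = 0.4000 (×31); (3000−2400)/3000 = 0.2000 (×31).
Squared: 0.1600 (×31); 0.0400 (×31).
Sum = 6.200000; P₂ = 6.200000 / 105 = 0.0590.

0.0590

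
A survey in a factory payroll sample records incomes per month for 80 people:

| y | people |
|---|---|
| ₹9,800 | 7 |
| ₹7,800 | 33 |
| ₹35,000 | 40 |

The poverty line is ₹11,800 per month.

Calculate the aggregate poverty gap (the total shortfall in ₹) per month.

Poor units: 33×₹7,800, 7×₹9,800 (q = 40 of N = 80).
Individual gaps: 33×(11800−7800) = 132000; 7×(11800−9800) = 14000.
Aggregate gap = ₹146,000.

₹146,000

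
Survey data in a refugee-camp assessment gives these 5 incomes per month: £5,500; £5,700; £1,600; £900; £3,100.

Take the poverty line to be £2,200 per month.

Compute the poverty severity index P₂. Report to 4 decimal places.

0.0847

Below the line: £900, £1,600 (q = 2 of N = 5).
Normalized shortfalls: (2200−900)/2200 = 0.5909; (2200−1600)/2200 = 0.2727.
Squared: 0.3492; 0.0744.
Sum = 0.423554; P₂ = 0.423554 / 5 = 0.0847.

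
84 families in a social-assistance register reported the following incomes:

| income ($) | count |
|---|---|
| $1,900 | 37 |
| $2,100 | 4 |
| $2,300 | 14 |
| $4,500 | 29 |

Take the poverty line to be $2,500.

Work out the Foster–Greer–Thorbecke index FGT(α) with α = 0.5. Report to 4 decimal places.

Poor units: 37×$1,900, 4×$2,100, 14×$2,300 (q = 55 of N = 84).
Gap ratios (z−y)/z: (2500−1900)/2500 = 0.2400 (×37); (2500−2100)/2500 = 0.1600 (×4); (2500−2300)/2500 = 0.0800 (×14).
Raised to α = 0.5: 0.48990 (×37); 0.40000 (×4); 0.28284 (×14).
Sum = 23.686022; FGT(0.5) = 23.686022 / 84 = 0.2820.

0.2820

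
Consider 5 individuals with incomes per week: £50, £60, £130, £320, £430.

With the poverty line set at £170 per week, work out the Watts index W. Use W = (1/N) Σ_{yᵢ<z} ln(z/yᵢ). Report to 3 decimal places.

0.507

Poor units: £50, £60, £130 (q = 3 of N = 5).
Log shortfalls: ln(170/50) = 1.2238; ln(170/60) = 1.0415; ln(170/130) = 0.2683.
W = 2.533493 / 5 = 0.507.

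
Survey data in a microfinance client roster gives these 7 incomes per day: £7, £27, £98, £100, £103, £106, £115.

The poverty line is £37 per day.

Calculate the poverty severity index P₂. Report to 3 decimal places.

0.104

Poor units: £7, £27 (q = 2 of N = 7).
Gap ratios (z−y)/z: (37−7)/37 = 0.8108; (37−27)/37 = 0.2703.
Squared: 0.6574; 0.0730.
Sum = 0.730460; P₂ = 0.730460 / 7 = 0.104.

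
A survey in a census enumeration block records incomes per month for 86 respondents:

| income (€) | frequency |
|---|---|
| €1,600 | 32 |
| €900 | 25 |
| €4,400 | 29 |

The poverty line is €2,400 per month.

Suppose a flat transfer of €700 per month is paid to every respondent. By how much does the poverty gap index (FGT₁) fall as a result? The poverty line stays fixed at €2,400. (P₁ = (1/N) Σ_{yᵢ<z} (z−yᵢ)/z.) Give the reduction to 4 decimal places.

Before: below the line — 25×€900, 32×€1,600; poverty gap index (FGT₁) = 0.305717.
After the €700 transfer: below the line — 25×€1,600, 32×€2,300; poverty gap index (FGT₁) = 0.112403.
Reduction = 0.305717 − 0.112403 = 0.1933.

0.1933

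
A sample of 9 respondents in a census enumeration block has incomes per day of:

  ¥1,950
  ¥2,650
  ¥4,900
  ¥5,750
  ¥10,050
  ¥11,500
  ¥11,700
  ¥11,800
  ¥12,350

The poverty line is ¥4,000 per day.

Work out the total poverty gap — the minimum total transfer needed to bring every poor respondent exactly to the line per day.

Below z: ¥1,950, ¥2,650 (q = 2 of N = 9).
Individual gaps: 4000−1950 = 2050; 4000−2650 = 1350.
Aggregate gap = ¥3,400.

¥3,400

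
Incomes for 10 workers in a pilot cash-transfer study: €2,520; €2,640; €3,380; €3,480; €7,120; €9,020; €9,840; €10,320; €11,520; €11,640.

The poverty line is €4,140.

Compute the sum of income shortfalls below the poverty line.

€4,540

Incomes under z: €2,520, €2,640, €3,380, €3,480 (q = 4 of N = 10).
Individual gaps: 4140−2520 = 1620; 4140−2640 = 1500; 4140−3380 = 760; 4140−3480 = 660.
Aggregate gap = €4,540.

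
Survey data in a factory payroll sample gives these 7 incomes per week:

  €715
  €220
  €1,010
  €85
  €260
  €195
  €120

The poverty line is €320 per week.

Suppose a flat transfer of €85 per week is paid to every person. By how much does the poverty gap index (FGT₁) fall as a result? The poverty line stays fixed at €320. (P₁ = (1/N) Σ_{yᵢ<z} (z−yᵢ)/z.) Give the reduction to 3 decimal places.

0.179

Before: below the line — €85, €120, €195, €220, €260; poverty gap index (FGT₁) = 0.32143.
After the €85 transfer: below the line — €170, €205, €280, €305; poverty gap index (FGT₁) = 0.14286.
Reduction = 0.32143 − 0.14286 = 0.179.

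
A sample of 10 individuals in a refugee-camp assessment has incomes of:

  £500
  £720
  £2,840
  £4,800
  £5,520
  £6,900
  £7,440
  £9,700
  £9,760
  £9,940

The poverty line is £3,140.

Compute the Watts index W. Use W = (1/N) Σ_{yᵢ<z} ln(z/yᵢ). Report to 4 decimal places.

0.3411

Below the line: £500, £720, £2,840 (q = 3 of N = 10).
ln(z/y) terms: ln(3140/500) = 1.8374; ln(3140/720) = 1.4727; ln(3140/2840) = 0.1004.
W = 3.410516 / 10 = 0.3411.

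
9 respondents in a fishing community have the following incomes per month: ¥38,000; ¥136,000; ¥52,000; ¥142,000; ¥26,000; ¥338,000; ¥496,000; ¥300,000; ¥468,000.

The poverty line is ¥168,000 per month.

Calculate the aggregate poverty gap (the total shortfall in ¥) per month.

Below the line: ¥26,000, ¥38,000, ¥52,000, ¥136,000, ¥142,000 (q = 5 of N = 9).
Individual gaps: 168000−26000 = 142000; 168000−38000 = 130000; 168000−52000 = 116000; 168000−136000 = 32000; 168000−142000 = 26000.
Aggregate gap = ¥446,000.

¥446,000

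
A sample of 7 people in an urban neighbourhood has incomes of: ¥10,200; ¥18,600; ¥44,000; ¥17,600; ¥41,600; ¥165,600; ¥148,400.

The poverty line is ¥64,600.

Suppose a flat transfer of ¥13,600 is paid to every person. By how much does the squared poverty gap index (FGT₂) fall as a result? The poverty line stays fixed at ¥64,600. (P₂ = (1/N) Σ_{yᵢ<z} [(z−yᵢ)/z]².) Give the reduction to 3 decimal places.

Before: below the line — ¥10,200, ¥17,600, ¥18,600, ¥41,600, ¥44,000; squared poverty gap index (FGT₂) = 0.28200.
After the ¥13,600 transfer: below the line — ¥23,800, ¥31,200, ¥32,200, ¥55,200, ¥57,600; squared poverty gap index (FGT₂) = 0.13581.
Reduction = 0.28200 − 0.13581 = 0.146.

0.146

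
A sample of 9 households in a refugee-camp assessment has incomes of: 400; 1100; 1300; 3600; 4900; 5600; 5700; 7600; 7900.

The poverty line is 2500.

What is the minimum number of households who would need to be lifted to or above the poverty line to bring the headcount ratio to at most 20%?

2

Currently q = 3 of N = 9 are below the line (H = 0.333).
A headcount ratio of at most 20% allows at most ⌊0.20 × 9⌋ = 1 poor households.
So at least 3 − 1 = 2 must be lifted.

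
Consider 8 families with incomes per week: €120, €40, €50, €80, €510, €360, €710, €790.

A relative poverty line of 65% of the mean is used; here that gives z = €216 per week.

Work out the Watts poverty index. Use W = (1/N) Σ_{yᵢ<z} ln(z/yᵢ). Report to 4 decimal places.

Below the line: €40, €50, €80, €120 (q = 4 of N = 8).
ln(z/y) terms: ln(216/40) = 1.6864; ln(216/50) = 1.4633; ln(216/80) = 0.9933; ln(216/120) = 0.5878.
W = 4.730693 / 8 = 0.5913.

0.5913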